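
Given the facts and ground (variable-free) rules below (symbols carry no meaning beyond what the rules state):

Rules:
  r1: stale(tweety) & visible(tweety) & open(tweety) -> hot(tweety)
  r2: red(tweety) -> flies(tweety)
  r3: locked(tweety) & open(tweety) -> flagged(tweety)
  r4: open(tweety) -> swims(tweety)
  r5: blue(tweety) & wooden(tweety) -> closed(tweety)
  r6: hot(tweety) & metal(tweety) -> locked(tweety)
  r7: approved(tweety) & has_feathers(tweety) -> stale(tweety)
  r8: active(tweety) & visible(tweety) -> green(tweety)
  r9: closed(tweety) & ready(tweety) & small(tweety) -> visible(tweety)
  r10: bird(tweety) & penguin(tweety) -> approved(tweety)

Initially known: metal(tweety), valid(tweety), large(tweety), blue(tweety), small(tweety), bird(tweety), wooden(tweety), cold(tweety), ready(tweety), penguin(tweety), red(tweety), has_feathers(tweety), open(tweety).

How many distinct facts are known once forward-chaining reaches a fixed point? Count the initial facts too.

Round 1: r2 [red(tweety) -> flies(tweety)]; r4 [open(tweety) -> swims(tweety)]; r5 [blue(tweety) & wooden(tweety) -> closed(tweety)]; r10 [bird(tweety) & penguin(tweety) -> approved(tweety)]. Adds flies(tweety), swims(tweety), closed(tweety), approved(tweety).
Round 2: r7 [approved(tweety) & has_feathers(tweety) -> stale(tweety)]; r9 [closed(tweety) & ready(tweety) & small(tweety) -> visible(tweety)]. Adds stale(tweety), visible(tweety).
Round 3: r1 [stale(tweety) & visible(tweety) & open(tweety) -> hot(tweety)]. Adds hot(tweety).
Round 4: r6 [hot(tweety) & metal(tweety) -> locked(tweety)]. Adds locked(tweety).
Round 5: r3 [locked(tweety) & open(tweety) -> flagged(tweety)]. Adds flagged(tweety).
Closure: {approved(tweety), bird(tweety), blue(tweety), closed(tweety), cold(tweety), flagged(tweety), flies(tweety), has_feathers(tweety), hot(tweety), large(tweety), locked(tweety), metal(tweety), open(tweety), penguin(tweety), ready(tweety), red(tweety), small(tweety), stale(tweety), swims(tweety), valid(tweety), visible(tweety), wooden(tweety)} — 22 facts.

22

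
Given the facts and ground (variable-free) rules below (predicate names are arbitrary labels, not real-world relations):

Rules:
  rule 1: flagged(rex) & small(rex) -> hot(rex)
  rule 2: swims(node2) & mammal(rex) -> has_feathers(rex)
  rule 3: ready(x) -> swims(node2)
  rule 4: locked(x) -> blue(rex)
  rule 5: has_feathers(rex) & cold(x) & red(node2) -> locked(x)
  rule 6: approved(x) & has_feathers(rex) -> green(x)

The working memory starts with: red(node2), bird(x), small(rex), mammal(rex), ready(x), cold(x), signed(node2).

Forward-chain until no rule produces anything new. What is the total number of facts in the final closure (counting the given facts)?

11

Round 1: rule 3 [ready(x) -> swims(node2)]. Adds swims(node2).
Round 2: rule 2 [swims(node2) & mammal(rex) -> has_feathers(rex)]. Adds has_feathers(rex).
Round 3: rule 5 [has_feathers(rex) & cold(x) & red(node2) -> locked(x)]. Adds locked(x).
Round 4: rule 4 [locked(x) -> blue(rex)]. Adds blue(rex).
Closure: {bird(x), blue(rex), cold(x), has_feathers(rex), locked(x), mammal(rex), ready(x), red(node2), signed(node2), small(rex), swims(node2)} — 11 facts.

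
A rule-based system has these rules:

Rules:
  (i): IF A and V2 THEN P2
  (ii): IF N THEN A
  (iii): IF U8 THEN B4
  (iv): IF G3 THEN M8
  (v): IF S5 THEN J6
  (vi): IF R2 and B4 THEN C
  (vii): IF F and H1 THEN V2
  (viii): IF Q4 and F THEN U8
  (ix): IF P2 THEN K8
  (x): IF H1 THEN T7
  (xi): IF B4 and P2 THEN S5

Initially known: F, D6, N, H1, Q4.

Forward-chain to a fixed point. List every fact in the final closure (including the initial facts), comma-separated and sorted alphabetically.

Round 1: (ii) [IF N THEN A]; (vii) [IF F and H1 THEN V2]; (viii) [IF Q4 and F THEN U8]; (x) [IF H1 THEN T7]. Adds A, V2, U8, T7.
Round 2: (i) [IF A and V2 THEN P2]; (iii) [IF U8 THEN B4]. Adds P2, B4.
Round 3: (ix) [IF P2 THEN K8]; (xi) [IF B4 and P2 THEN S5]. Adds K8, S5.
Round 4: (v) [IF S5 THEN J6]. Adds J6.

A, B4, D6, F, H1, J6, K8, N, P2, Q4, S5, T7, U8, V2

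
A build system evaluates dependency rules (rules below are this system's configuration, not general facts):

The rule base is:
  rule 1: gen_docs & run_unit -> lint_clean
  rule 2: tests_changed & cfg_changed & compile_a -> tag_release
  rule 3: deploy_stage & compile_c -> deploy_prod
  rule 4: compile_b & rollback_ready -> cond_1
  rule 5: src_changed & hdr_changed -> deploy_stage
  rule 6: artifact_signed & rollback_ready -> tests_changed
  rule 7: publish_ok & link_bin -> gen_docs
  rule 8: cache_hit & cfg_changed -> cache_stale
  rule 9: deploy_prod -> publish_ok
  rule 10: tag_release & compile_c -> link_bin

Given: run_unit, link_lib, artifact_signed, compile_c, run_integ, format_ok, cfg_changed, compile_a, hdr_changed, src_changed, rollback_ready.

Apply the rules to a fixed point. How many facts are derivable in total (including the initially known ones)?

19

Round 1 — rule 5, rule 6, derive deploy_stage, tests_changed.
Round 2 — rule 2, rule 3, derive tag_release, deploy_prod.
Round 3 — rule 9, rule 10, derive publish_ok, link_bin.
Round 4 — rule 7, derive gen_docs.
Round 5 — rule 1, derive lint_clean.
Closure: {artifact_signed, cfg_changed, compile_a, compile_c, deploy_prod, deploy_stage, format_ok, gen_docs, hdr_changed, link_bin, link_lib, lint_clean, publish_ok, rollback_ready, run_integ, run_unit, src_changed, tag_release, tests_changed} — 19 facts.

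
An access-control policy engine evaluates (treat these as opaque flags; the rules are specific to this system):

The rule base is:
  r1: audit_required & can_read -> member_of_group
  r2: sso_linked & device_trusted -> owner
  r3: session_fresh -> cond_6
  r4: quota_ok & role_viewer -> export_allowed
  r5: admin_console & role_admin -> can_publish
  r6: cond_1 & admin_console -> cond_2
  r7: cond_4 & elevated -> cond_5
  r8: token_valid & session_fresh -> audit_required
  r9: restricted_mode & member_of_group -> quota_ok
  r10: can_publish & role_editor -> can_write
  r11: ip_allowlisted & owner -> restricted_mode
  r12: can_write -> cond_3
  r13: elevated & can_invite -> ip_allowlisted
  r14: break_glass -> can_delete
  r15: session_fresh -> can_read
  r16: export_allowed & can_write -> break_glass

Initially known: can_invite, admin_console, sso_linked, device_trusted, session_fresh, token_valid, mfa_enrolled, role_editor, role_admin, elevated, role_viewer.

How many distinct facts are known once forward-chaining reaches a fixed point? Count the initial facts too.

Round 1 — r2, r3, r5, r8, r13, r15, derive owner, cond_6, can_publish, audit_required, ip_allowlisted, can_read.
Round 2 — r1, r10, r11, derive member_of_group, can_write, restricted_mode.
Round 3 — r9, r12, derive quota_ok, cond_3.
Round 4 — r4, derive export_allowed.
Round 5 — r16, derive break_glass.
Round 6 — r14, derive can_delete.
Closure: {admin_console, audit_required, break_glass, can_delete, can_invite, can_publish, can_read, can_write, cond_3, cond_6, device_trusted, elevated, export_allowed, ip_allowlisted, member_of_group, mfa_enrolled, owner, quota_ok, restricted_mode, role_admin, role_editor, role_viewer, session_fresh, sso_linked, token_valid} — 25 facts.

25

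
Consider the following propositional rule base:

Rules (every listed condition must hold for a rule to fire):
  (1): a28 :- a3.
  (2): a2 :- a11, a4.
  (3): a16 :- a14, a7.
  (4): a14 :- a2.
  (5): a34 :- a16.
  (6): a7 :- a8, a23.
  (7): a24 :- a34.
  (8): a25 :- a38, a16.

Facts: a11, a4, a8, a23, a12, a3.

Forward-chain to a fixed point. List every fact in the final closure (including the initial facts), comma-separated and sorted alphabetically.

a11, a12, a14, a16, a2, a23, a24, a28, a3, a34, a4, a7, a8

Round 1: (1) [a28 :- a3.]; (2) [a2 :- a11, a4.]; (6) [a7 :- a8, a23.]. Adds a28, a2, a7.
Round 2: (4) [a14 :- a2.]. Adds a14.
Round 3: (3) [a16 :- a14, a7.]. Adds a16.
Round 4: (5) [a34 :- a16.]. Adds a34.
Round 5: (7) [a24 :- a34.]. Adds a24.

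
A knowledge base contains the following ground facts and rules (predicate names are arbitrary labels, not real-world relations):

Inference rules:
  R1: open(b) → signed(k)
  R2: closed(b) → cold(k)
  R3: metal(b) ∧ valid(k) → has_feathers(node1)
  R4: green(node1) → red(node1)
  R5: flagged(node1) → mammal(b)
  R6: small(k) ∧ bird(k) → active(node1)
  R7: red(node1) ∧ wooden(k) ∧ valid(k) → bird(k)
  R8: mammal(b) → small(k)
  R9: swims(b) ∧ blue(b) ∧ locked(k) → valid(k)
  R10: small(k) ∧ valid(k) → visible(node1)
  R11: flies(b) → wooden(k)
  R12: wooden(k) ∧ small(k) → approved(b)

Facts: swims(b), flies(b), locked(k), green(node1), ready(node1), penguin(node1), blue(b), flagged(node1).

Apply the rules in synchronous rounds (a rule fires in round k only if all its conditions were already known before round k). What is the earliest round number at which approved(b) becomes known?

3

Round 1: R4 [green(node1) → red(node1)]; R5 [flagged(node1) → mammal(b)]; R9 [swims(b) ∧ blue(b) ∧ locked(k) → valid(k)]; R11 [flies(b) → wooden(k)]. New: red(node1), mammal(b), valid(k), wooden(k).
Round 2: R7 [red(node1) ∧ wooden(k) ∧ valid(k) → bird(k)]; R8 [mammal(b) → small(k)]. New: bird(k), small(k).
Round 3: R6 [small(k) ∧ bird(k) → active(node1)]; R10 [small(k) ∧ valid(k) → visible(node1)]; R12 [wooden(k) ∧ small(k) → approved(b)]. New: active(node1), visible(node1), approved(b).
approved(b) first appears in round 3.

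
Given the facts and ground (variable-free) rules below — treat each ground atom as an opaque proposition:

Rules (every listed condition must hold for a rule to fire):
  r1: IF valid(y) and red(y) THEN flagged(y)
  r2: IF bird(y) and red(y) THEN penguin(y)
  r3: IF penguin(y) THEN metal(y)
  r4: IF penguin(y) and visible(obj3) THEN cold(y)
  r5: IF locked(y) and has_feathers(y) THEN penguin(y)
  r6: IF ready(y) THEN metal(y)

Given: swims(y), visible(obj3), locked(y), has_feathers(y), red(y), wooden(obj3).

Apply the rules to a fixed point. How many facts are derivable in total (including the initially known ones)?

Round 1: r5 [IF locked(y) and has_feathers(y) THEN penguin(y)]. New: penguin(y).
Round 2: r3 [IF penguin(y) THEN metal(y)]; r4 [IF penguin(y) and visible(obj3) THEN cold(y)]. New: metal(y), cold(y).
Closure: {cold(y), has_feathers(y), locked(y), metal(y), penguin(y), red(y), swims(y), visible(obj3), wooden(obj3)} — 9 facts.

9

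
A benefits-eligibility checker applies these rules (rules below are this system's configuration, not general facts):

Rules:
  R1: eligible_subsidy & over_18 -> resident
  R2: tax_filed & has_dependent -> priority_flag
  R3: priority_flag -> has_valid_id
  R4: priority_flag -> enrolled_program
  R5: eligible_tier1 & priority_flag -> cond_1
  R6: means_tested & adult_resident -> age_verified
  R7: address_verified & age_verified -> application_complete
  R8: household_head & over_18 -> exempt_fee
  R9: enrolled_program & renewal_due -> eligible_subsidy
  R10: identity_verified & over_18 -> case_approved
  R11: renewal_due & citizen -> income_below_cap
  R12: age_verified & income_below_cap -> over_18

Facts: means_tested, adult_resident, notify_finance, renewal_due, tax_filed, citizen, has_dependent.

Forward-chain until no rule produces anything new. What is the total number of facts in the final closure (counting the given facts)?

Round 1 fires R2, R6, R11, giving priority_flag, age_verified, income_below_cap.
Round 2 fires R3, R4, R12, giving has_valid_id, enrolled_program, over_18.
Round 3 fires R9, giving eligible_subsidy.
Round 4 fires R1, giving resident.
Closure: {adult_resident, age_verified, citizen, eligible_subsidy, enrolled_program, has_dependent, has_valid_id, income_below_cap, means_tested, notify_finance, over_18, priority_flag, renewal_due, resident, tax_filed} — 15 facts.

15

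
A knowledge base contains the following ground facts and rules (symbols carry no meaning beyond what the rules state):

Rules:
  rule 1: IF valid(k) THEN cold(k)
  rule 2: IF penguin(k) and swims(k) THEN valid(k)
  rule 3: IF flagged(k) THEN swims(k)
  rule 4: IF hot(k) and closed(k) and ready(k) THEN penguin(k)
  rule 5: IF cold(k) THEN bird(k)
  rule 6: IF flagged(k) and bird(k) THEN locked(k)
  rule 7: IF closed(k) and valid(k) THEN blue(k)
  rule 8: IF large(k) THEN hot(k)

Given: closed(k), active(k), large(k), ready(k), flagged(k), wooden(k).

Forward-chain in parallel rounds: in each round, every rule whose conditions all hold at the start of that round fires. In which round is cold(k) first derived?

Round 1 fires rule 3, rule 8, giving swims(k), hot(k).
Round 2 fires rule 4, giving penguin(k).
Round 3 fires rule 2, giving valid(k).
Round 4 fires rule 1, rule 7, giving cold(k), blue(k).
cold(k) first appears in round 4.

4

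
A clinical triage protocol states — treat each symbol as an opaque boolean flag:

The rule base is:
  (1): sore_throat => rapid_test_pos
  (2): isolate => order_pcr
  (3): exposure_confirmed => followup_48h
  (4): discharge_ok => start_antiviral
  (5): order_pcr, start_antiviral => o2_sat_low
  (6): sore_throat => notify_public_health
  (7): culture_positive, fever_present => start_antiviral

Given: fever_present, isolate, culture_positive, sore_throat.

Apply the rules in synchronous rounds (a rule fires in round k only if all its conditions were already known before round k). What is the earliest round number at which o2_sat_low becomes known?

2

Round 1 — (1), (2), (6), (7), derive rapid_test_pos, order_pcr, notify_public_health, start_antiviral.
Round 2 — (5), derive o2_sat_low.
o2_sat_low first appears in round 2.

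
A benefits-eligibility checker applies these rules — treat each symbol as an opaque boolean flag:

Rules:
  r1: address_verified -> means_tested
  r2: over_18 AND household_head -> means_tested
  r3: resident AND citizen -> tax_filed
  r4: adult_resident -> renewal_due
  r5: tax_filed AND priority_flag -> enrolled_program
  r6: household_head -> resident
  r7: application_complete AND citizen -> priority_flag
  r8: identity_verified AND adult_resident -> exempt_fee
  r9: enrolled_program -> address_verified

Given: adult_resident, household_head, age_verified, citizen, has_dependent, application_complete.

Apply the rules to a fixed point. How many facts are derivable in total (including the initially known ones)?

13

Round 1: r4 [adult_resident -> renewal_due]; r6 [household_head -> resident]; r7 [application_complete AND citizen -> priority_flag]. Adds renewal_due, resident, priority_flag.
Round 2: r3 [resident AND citizen -> tax_filed]. Adds tax_filed.
Round 3: r5 [tax_filed AND priority_flag -> enrolled_program]. Adds enrolled_program.
Round 4: r9 [enrolled_program -> address_verified]. Adds address_verified.
Round 5: r1 [address_verified -> means_tested]. Adds means_tested.
Closure: {address_verified, adult_resident, age_verified, application_complete, citizen, enrolled_program, has_dependent, household_head, means_tested, priority_flag, renewal_due, resident, tax_filed} — 13 facts.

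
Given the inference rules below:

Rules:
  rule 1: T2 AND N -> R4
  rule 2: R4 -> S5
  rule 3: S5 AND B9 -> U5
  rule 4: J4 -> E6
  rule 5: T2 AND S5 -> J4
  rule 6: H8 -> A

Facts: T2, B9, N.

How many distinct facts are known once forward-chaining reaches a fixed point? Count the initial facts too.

8

Round 1: rule 1 [T2 AND N -> R4]. New: R4.
Round 2: rule 2 [R4 -> S5]. New: S5.
Round 3: rule 3 [S5 AND B9 -> U5]; rule 5 [T2 AND S5 -> J4]. New: U5, J4.
Round 4: rule 4 [J4 -> E6]. New: E6.
Closure: {B9, E6, J4, N, R4, S5, T2, U5} — 8 facts.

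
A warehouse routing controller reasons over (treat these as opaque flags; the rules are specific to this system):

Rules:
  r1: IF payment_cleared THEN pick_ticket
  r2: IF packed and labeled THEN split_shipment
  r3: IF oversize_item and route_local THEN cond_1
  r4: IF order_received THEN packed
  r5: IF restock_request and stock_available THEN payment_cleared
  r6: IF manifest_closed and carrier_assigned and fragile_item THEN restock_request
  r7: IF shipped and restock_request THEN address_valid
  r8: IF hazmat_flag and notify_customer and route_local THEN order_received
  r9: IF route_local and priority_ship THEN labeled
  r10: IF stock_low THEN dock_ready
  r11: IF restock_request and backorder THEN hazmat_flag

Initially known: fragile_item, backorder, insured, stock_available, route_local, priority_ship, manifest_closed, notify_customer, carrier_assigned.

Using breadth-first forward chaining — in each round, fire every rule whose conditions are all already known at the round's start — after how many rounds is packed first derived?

Round 1: r6 [IF manifest_closed and carrier_assigned and fragile_item THEN restock_request]; r9 [IF route_local and priority_ship THEN labeled]. Adds restock_request, labeled.
Round 2: r5 [IF restock_request and stock_available THEN payment_cleared]; r11 [IF restock_request and backorder THEN hazmat_flag]. Adds payment_cleared, hazmat_flag.
Round 3: r1 [IF payment_cleared THEN pick_ticket]; r8 [IF hazmat_flag and notify_customer and route_local THEN order_received]. Adds pick_ticket, order_received.
Round 4: r4 [IF order_received THEN packed]. Adds packed.
packed first appears in round 4.

4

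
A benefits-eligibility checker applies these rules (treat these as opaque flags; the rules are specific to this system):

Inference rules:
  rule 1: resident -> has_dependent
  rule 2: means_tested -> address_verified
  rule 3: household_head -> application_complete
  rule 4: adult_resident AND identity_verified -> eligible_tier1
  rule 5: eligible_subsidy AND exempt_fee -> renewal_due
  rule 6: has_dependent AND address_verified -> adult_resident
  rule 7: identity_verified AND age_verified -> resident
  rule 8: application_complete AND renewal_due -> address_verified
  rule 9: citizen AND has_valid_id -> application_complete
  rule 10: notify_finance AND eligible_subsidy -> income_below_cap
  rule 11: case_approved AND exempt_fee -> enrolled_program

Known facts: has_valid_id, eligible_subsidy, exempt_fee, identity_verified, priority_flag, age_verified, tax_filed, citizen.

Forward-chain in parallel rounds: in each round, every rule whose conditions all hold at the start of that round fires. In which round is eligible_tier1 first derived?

Round 1 fires rule 5, rule 7, rule 9, giving renewal_due, resident, application_complete.
Round 2 fires rule 1, rule 8, giving has_dependent, address_verified.
Round 3 fires rule 6, giving adult_resident.
Round 4 fires rule 4, giving eligible_tier1.
eligible_tier1 first appears in round 4.

4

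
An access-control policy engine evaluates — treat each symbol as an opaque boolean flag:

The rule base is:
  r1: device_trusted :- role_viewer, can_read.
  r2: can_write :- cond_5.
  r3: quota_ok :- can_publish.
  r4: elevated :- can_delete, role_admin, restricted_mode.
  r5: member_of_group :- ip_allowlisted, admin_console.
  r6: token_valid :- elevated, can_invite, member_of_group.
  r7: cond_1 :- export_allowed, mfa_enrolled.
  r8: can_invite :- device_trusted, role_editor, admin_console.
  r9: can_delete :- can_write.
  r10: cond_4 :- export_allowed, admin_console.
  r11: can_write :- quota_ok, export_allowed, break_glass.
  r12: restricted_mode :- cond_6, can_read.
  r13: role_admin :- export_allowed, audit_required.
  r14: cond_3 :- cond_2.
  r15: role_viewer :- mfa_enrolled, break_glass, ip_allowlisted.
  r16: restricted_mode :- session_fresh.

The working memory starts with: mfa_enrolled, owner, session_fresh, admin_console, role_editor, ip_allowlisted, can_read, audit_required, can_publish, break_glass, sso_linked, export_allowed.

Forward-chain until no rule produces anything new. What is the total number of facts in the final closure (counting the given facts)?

Round 1 fires r3, r5, r7, r10, r13, r15, r16, giving quota_ok, member_of_group, cond_1, cond_4, role_admin, role_viewer, restricted_mode.
Round 2 fires r1, r11, giving device_trusted, can_write.
Round 3 fires r8, r9, giving can_invite, can_delete.
Round 4 fires r4, giving elevated.
Round 5 fires r6, giving token_valid.
Closure: {admin_console, audit_required, break_glass, can_delete, can_invite, can_publish, can_read, can_write, cond_1, cond_4, device_trusted, elevated, export_allowed, ip_allowlisted, member_of_group, mfa_enrolled, owner, quota_ok, restricted_mode, role_admin, role_editor, role_viewer, session_fresh, sso_linked, token_valid} — 25 facts.

25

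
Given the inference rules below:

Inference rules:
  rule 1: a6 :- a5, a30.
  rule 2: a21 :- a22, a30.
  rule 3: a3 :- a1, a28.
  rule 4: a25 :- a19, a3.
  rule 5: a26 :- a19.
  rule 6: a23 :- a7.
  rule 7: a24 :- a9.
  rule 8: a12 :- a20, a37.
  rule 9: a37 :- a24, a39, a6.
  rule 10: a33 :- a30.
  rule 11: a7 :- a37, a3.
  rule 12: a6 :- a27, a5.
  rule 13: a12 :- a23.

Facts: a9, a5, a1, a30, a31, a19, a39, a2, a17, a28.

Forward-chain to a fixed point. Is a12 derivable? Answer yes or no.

yes

Round 1: rule 1 [a6 :- a5, a30.]; rule 3 [a3 :- a1, a28.]; rule 5 [a26 :- a19.]; rule 7 [a24 :- a9.]; rule 10 [a33 :- a30.]. New: a6, a3, a26, a24, a33.
Round 2: rule 4 [a25 :- a19, a3.]; rule 9 [a37 :- a24, a39, a6.]. New: a25, a37.
Round 3: rule 11 [a7 :- a37, a3.]. New: a7.
Round 4: rule 6 [a23 :- a7.]. New: a23.
Round 5: rule 13 [a12 :- a23.]. New: a12.
a12 appears in round 5, so it is derivable.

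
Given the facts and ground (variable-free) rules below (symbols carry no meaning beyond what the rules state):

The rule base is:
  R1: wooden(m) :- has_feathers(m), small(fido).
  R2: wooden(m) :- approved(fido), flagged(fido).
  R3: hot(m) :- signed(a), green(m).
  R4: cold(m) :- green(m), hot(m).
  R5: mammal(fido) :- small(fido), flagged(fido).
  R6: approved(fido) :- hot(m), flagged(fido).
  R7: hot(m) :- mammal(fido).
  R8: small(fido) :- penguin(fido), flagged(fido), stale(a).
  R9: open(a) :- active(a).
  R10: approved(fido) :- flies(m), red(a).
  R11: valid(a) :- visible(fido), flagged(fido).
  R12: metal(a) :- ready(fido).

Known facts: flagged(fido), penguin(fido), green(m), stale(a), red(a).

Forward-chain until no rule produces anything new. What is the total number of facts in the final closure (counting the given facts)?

11

[1] R8 [small(fido) :- penguin(fido), flagged(fido), stale(a).]. ⇒ new: small(fido).
[2] R5 [mammal(fido) :- small(fido), flagged(fido).]. ⇒ new: mammal(fido).
[3] R7 [hot(m) :- mammal(fido).]. ⇒ new: hot(m).
[4] R4 [cold(m) :- green(m), hot(m).]; R6 [approved(fido) :- hot(m), flagged(fido).]. ⇒ new: cold(m), approved(fido).
[5] R2 [wooden(m) :- approved(fido), flagged(fido).]. ⇒ new: wooden(m).
Closure: {approved(fido), cold(m), flagged(fido), green(m), hot(m), mammal(fido), penguin(fido), red(a), small(fido), stale(a), wooden(m)} — 11 facts.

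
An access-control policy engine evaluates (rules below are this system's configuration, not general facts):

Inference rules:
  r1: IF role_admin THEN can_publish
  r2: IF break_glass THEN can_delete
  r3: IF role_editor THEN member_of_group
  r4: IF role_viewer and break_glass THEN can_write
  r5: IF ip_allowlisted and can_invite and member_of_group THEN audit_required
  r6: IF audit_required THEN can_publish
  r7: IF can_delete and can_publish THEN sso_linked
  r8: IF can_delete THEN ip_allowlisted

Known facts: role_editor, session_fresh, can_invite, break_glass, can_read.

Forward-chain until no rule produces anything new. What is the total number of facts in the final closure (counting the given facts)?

Round 1 fires r2, r3, giving can_delete, member_of_group.
Round 2 fires r8, giving ip_allowlisted.
Round 3 fires r5, giving audit_required.
Round 4 fires r6, giving can_publish.
Round 5 fires r7, giving sso_linked.
Closure: {audit_required, break_glass, can_delete, can_invite, can_publish, can_read, ip_allowlisted, member_of_group, role_editor, session_fresh, sso_linked} — 11 facts.

11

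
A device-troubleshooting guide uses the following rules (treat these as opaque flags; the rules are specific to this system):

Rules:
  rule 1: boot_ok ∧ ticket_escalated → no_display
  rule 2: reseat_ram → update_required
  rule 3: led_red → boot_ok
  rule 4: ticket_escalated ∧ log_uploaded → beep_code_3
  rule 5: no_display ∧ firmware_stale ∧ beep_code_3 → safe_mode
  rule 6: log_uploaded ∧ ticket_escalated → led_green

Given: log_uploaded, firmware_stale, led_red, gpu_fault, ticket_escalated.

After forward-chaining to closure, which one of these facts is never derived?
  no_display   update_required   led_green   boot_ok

[1] rule 3 [led_red → boot_ok]; rule 4 [ticket_escalated ∧ log_uploaded → beep_code_3]; rule 6 [log_uploaded ∧ ticket_escalated → led_green]. ⇒ new: boot_ok, beep_code_3, led_green.
[2] rule 1 [boot_ok ∧ ticket_escalated → no_display]. ⇒ new: no_display.
[3] rule 5 [no_display ∧ firmware_stale ∧ beep_code_3 → safe_mode]. ⇒ new: safe_mode.
Derived: boot_ok (round 1), led_green (round 1), no_display (round 2). update_required never appears in any round.

update_required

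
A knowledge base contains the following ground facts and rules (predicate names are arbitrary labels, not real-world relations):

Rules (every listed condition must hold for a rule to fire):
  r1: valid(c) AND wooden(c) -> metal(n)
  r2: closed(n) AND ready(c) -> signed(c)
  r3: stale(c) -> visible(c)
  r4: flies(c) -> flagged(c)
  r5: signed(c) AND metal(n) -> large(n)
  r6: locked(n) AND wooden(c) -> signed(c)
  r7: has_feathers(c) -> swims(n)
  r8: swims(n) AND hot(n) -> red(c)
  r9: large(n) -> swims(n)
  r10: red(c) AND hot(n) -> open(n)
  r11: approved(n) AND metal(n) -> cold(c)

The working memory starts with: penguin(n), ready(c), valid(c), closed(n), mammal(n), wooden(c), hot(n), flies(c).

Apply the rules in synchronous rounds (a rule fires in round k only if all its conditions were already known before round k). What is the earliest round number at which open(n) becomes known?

5

Round 1 fires r1, r2, r4, giving metal(n), signed(c), flagged(c).
Round 2 fires r5, giving large(n).
Round 3 fires r9, giving swims(n).
Round 4 fires r8, giving red(c).
Round 5 fires r10, giving open(n).
open(n) first appears in round 5.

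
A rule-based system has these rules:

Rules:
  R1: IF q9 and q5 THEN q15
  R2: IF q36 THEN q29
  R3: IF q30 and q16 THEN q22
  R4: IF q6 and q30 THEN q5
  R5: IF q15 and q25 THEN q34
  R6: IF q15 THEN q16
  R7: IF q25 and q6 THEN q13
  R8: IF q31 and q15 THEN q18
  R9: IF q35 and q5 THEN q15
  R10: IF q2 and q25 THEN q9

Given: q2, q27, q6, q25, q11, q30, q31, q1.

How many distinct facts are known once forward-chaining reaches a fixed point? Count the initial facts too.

Round 1 — R4, R7, R10, derive q5, q13, q9.
Round 2 — R1, derive q15.
Round 3 — R5, R6, R8, derive q34, q16, q18.
Round 4 — R3, derive q22.
Closure: {q1, q11, q13, q15, q16, q18, q2, q22, q25, q27, q30, q31, q34, q5, q6, q9} — 16 facts.

16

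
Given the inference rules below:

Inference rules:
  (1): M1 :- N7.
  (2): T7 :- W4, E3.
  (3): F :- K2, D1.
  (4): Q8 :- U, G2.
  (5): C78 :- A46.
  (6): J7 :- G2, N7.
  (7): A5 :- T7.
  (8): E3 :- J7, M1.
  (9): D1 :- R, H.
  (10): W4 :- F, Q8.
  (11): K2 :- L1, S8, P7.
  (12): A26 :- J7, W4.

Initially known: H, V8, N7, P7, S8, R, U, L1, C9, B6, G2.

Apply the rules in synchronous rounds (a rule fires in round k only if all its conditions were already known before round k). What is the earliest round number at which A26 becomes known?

4

Round 1 fires (1), (4), (6), (9), (11), giving M1, Q8, J7, D1, K2.
Round 2 fires (3), (8), giving F, E3.
Round 3 fires (10), giving W4.
Round 4 fires (2), (12), giving T7, A26.
A26 first appears in round 4.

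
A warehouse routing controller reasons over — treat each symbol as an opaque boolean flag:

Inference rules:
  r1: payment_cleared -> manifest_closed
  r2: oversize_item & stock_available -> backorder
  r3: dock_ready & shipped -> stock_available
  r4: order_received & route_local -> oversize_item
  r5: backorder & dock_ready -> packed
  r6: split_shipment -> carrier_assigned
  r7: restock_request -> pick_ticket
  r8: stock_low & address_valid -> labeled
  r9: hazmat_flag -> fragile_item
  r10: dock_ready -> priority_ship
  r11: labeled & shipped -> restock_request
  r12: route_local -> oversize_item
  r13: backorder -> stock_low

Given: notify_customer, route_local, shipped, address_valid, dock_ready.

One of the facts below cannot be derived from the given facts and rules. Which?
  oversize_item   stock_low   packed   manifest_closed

Round 1: r3 [dock_ready & shipped -> stock_available]; r10 [dock_ready -> priority_ship]; r12 [route_local -> oversize_item]. New: stock_available, priority_ship, oversize_item.
Round 2: r2 [oversize_item & stock_available -> backorder]. New: backorder.
Round 3: r5 [backorder & dock_ready -> packed]; r13 [backorder -> stock_low]. New: packed, stock_low.
Round 4: r8 [stock_low & address_valid -> labeled]. New: labeled.
Round 5: r11 [labeled & shipped -> restock_request]. New: restock_request.
Round 6: r7 [restock_request -> pick_ticket]. New: pick_ticket.
Derived: oversize_item (round 1), packed (round 3), stock_low (round 3). manifest_closed never appears in any round.

manifest_closed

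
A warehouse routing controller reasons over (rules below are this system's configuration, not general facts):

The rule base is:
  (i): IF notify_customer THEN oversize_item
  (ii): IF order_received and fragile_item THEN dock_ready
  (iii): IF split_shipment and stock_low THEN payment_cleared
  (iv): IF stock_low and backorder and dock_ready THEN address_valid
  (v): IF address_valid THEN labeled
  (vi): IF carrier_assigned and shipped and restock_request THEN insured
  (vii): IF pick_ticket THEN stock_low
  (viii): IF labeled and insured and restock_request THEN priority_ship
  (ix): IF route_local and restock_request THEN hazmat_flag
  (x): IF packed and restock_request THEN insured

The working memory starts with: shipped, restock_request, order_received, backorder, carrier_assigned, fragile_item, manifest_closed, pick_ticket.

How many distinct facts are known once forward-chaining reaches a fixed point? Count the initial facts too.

14

Round 1 — (ii), (vi), (vii), derive dock_ready, insured, stock_low.
Round 2 — (iv), derive address_valid.
Round 3 — (v), derive labeled.
Round 4 — (viii), derive priority_ship.
Closure: {address_valid, backorder, carrier_assigned, dock_ready, fragile_item, insured, labeled, manifest_closed, order_received, pick_ticket, priority_ship, restock_request, shipped, stock_low} — 14 facts.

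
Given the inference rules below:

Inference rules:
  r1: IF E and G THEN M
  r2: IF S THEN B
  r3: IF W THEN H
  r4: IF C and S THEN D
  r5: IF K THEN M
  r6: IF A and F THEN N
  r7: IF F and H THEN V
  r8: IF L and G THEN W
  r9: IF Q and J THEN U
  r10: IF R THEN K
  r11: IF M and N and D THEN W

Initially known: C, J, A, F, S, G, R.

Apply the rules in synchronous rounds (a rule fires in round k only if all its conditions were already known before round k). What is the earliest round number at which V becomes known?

5

Round 1 fires r2, r4, r6, r10, giving B, D, N, K.
Round 2 fires r5, giving M.
Round 3 fires r11, giving W.
Round 4 fires r3, giving H.
Round 5 fires r7, giving V.
V first appears in round 5.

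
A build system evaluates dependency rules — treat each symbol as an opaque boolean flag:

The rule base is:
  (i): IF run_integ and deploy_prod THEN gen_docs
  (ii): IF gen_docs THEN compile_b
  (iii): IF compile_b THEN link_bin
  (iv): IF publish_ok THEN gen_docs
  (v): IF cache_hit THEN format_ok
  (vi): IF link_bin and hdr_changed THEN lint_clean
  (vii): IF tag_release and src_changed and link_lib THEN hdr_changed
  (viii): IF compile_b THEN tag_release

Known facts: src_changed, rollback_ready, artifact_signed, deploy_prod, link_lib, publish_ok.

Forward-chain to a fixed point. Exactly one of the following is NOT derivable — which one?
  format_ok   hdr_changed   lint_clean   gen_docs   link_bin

[1] (iv) [IF publish_ok THEN gen_docs]. ⇒ new: gen_docs.
[2] (ii) [IF gen_docs THEN compile_b]. ⇒ new: compile_b.
[3] (iii) [IF compile_b THEN link_bin]; (viii) [IF compile_b THEN tag_release]. ⇒ new: link_bin, tag_release.
[4] (vii) [IF tag_release and src_changed and link_lib THEN hdr_changed]. ⇒ new: hdr_changed.
[5] (vi) [IF link_bin and hdr_changed THEN lint_clean]. ⇒ new: lint_clean.
Derived: link_bin (round 3), hdr_changed (round 4), lint_clean (round 5), gen_docs (round 1). format_ok never appears in any round.

format_ok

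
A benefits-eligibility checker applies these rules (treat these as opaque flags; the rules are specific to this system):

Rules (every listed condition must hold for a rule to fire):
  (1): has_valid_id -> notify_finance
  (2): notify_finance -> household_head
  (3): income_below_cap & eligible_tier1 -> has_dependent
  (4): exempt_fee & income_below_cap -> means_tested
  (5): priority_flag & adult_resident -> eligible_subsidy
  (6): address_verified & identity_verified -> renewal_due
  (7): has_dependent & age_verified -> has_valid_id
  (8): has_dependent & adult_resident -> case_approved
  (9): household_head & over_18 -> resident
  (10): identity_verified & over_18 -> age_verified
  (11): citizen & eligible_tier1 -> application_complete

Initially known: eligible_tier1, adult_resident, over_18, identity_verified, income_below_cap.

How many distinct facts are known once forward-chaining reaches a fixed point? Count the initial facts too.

Round 1: (3) [income_below_cap & eligible_tier1 -> has_dependent]; (10) [identity_verified & over_18 -> age_verified]. New: has_dependent, age_verified.
Round 2: (7) [has_dependent & age_verified -> has_valid_id]; (8) [has_dependent & adult_resident -> case_approved]. New: has_valid_id, case_approved.
Round 3: (1) [has_valid_id -> notify_finance]. New: notify_finance.
Round 4: (2) [notify_finance -> household_head]. New: household_head.
Round 5: (9) [household_head & over_18 -> resident]. New: resident.
Closure: {adult_resident, age_verified, case_approved, eligible_tier1, has_dependent, has_valid_id, household_head, identity_verified, income_below_cap, notify_finance, over_18, resident} — 12 facts.

12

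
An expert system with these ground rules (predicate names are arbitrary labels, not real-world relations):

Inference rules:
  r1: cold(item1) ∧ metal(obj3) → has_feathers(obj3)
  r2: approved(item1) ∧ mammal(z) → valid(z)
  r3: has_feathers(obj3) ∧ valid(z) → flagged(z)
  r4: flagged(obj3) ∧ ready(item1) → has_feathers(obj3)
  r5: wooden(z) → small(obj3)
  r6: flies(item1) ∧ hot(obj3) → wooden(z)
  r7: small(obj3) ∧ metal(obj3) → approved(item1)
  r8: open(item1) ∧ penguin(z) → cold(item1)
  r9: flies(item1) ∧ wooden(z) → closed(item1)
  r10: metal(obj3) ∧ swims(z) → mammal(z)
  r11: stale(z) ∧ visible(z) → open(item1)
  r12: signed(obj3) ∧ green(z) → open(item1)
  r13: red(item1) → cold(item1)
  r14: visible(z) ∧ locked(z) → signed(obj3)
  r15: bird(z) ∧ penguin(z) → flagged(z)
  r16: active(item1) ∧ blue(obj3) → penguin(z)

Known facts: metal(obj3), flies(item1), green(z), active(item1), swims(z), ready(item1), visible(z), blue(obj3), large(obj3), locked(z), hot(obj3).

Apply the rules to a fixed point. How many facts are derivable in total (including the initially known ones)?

[1] r6 [flies(item1) ∧ hot(obj3) → wooden(z)]; r10 [metal(obj3) ∧ swims(z) → mammal(z)]; r14 [visible(z) ∧ locked(z) → signed(obj3)]; r16 [active(item1) ∧ blue(obj3) → penguin(z)]. ⇒ new: wooden(z), mammal(z), signed(obj3), penguin(z).
[2] r5 [wooden(z) → small(obj3)]; r9 [flies(item1) ∧ wooden(z) → closed(item1)]; r12 [signed(obj3) ∧ green(z) → open(item1)]. ⇒ new: small(obj3), closed(item1), open(item1).
[3] r7 [small(obj3) ∧ metal(obj3) → approved(item1)]; r8 [open(item1) ∧ penguin(z) → cold(item1)]. ⇒ new: approved(item1), cold(item1).
[4] r1 [cold(item1) ∧ metal(obj3) → has_feathers(obj3)]; r2 [approved(item1) ∧ mammal(z) → valid(z)]. ⇒ new: has_feathers(obj3), valid(z).
[5] r3 [has_feathers(obj3) ∧ valid(z) → flagged(z)]. ⇒ new: flagged(z).
Closure: {active(item1), approved(item1), blue(obj3), closed(item1), cold(item1), flagged(z), flies(item1), green(z), has_feathers(obj3), hot(obj3), large(obj3), locked(z), mammal(z), metal(obj3), open(item1), penguin(z), ready(item1), signed(obj3), small(obj3), swims(z), valid(z), visible(z), wooden(z)} — 23 facts.

23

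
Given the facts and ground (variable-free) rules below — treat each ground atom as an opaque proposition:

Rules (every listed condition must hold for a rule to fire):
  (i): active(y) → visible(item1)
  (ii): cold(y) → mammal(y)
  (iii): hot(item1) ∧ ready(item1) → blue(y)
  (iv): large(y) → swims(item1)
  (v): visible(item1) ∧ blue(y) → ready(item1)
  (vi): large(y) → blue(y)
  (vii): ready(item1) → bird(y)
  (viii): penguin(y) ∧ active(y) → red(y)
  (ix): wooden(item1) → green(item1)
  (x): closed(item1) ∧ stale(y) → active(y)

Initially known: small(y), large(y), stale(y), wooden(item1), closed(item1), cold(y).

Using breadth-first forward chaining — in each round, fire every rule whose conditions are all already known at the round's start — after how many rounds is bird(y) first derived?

Round 1: (ii) [cold(y) → mammal(y)]; (iv) [large(y) → swims(item1)]; (vi) [large(y) → blue(y)]; (ix) [wooden(item1) → green(item1)]; (x) [closed(item1) ∧ stale(y) → active(y)]. New: mammal(y), swims(item1), blue(y), green(item1), active(y).
Round 2: (i) [active(y) → visible(item1)]. New: visible(item1).
Round 3: (v) [visible(item1) ∧ blue(y) → ready(item1)]. New: ready(item1).
Round 4: (vii) [ready(item1) → bird(y)]. New: bird(y).
bird(y) first appears in round 4.

4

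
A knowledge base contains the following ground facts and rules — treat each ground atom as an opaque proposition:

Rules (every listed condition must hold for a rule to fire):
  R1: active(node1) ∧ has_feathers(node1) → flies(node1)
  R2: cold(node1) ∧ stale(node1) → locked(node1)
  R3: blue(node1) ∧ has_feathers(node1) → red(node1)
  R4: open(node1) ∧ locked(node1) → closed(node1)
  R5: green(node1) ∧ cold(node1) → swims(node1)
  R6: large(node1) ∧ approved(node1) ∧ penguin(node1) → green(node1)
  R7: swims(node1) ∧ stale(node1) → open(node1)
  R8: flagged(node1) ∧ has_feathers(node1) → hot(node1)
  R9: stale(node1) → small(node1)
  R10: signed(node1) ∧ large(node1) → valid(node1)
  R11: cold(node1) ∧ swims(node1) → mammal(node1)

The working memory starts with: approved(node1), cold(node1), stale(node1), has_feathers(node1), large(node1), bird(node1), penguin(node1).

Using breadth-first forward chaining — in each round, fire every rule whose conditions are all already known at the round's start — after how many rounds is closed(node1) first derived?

4

Round 1: R2 [cold(node1) ∧ stale(node1) → locked(node1)]; R6 [large(node1) ∧ approved(node1) ∧ penguin(node1) → green(node1)]; R9 [stale(node1) → small(node1)]. New: locked(node1), green(node1), small(node1).
Round 2: R5 [green(node1) ∧ cold(node1) → swims(node1)]. New: swims(node1).
Round 3: R7 [swims(node1) ∧ stale(node1) → open(node1)]; R11 [cold(node1) ∧ swims(node1) → mammal(node1)]. New: open(node1), mammal(node1).
Round 4: R4 [open(node1) ∧ locked(node1) → closed(node1)]. New: closed(node1).
closed(node1) first appears in round 4.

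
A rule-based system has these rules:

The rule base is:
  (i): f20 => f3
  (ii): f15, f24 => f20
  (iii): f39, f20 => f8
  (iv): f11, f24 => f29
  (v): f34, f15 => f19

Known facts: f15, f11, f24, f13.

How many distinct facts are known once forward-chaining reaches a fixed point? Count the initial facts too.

[1] (ii) [f15, f24 => f20]; (iv) [f11, f24 => f29]. ⇒ new: f20, f29.
[2] (i) [f20 => f3]. ⇒ new: f3.
Closure: {f11, f13, f15, f20, f24, f29, f3} — 7 facts.

7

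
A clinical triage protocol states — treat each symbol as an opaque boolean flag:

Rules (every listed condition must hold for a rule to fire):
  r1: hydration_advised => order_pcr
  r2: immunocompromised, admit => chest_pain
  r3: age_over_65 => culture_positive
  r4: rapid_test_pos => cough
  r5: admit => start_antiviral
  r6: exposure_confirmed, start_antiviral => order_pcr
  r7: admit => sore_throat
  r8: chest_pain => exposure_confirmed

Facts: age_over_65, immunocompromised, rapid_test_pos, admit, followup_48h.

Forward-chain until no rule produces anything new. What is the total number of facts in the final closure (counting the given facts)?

Round 1: r2 [immunocompromised, admit => chest_pain]; r3 [age_over_65 => culture_positive]; r4 [rapid_test_pos => cough]; r5 [admit => start_antiviral]; r7 [admit => sore_throat]. New: chest_pain, culture_positive, cough, start_antiviral, sore_throat.
Round 2: r8 [chest_pain => exposure_confirmed]. New: exposure_confirmed.
Round 3: r6 [exposure_confirmed, start_antiviral => order_pcr]. New: order_pcr.
Closure: {admit, age_over_65, chest_pain, cough, culture_positive, exposure_confirmed, followup_48h, immunocompromised, order_pcr, rapid_test_pos, sore_throat, start_antiviral} — 12 facts.

12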